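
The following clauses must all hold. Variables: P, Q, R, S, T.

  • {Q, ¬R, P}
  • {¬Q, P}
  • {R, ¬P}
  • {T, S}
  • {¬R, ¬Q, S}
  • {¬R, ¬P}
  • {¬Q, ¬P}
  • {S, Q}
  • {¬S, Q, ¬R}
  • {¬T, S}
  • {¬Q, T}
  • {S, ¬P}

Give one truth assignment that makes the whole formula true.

Try P = False.
  then Q is forced to False.
  then R is forced to False.
  then S is forced to True.
T is now unconstrained; take T = False.

P=False, Q=False, R=False, S=True, T=False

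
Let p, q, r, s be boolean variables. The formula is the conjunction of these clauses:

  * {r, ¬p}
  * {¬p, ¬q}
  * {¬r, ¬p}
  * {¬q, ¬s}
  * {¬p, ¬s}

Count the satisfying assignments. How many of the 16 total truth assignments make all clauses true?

The models are:
  p=F q=F r=F s=F
  p=F q=F r=F s=T
  p=F q=F r=T s=F
  p=F q=F r=T s=T
  p=F q=T r=F s=F
  p=F q=T r=T s=F
Count: 6.

6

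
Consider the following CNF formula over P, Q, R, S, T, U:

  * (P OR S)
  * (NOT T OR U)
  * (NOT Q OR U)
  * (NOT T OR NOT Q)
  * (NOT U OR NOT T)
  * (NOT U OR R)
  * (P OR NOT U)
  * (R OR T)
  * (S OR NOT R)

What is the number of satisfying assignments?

Satisfying assignments:
  P=F Q=F R=T S=T T=F U=F
  P=T Q=F R=T S=T T=F U=F
  P=T Q=F R=T S=T T=F U=T
  P=T Q=T R=T S=T T=F U=T
That's 4 in total.

4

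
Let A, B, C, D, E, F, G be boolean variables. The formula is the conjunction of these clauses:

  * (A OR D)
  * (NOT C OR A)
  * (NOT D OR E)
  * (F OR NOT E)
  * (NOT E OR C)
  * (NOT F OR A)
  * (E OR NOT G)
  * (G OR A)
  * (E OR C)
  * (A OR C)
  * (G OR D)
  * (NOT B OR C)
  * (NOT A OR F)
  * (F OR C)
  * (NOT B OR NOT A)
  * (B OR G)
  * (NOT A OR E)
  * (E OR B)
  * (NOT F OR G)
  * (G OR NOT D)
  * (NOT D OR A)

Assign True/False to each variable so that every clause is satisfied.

Try A = True.
  then F is forced to True.
  then B is forced to False.
  then G is forced to True.
  then E is forced to True.
  then C is forced to True.
D is now unconstrained; take D = False.
Every clause has at least one true literal under this assignment.

A=1, B=0, C=1, D=0, E=1, F=1, G=1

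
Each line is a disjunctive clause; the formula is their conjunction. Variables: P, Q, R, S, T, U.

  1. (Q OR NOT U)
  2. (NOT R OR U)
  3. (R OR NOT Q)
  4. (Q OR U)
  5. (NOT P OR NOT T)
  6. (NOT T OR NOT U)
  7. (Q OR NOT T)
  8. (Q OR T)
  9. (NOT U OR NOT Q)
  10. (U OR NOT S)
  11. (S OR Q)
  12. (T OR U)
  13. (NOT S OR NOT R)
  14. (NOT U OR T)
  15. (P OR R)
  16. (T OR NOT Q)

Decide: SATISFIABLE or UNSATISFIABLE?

Q = True:
  propagation gives R=True, U=True; an empty clause results — contradiction.
Q = False:
  propagation gives U=False; an empty clause results — contradiction.
Every branch closes, so no satisfying assignment exists.

UNSATISFIABLE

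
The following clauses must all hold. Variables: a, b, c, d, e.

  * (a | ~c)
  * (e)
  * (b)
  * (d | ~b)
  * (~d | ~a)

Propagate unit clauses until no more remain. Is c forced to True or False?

(e) is a unit clause: e = True.
(b) stands alone — b = True.
In (~b | d), ~b is now false; d must hold, so d = True.
In (~d | ~a), ~d is now false; ~a must hold, so a = False.
(a | ~c): since a = False, the clause reduces to (~c). c = False.

False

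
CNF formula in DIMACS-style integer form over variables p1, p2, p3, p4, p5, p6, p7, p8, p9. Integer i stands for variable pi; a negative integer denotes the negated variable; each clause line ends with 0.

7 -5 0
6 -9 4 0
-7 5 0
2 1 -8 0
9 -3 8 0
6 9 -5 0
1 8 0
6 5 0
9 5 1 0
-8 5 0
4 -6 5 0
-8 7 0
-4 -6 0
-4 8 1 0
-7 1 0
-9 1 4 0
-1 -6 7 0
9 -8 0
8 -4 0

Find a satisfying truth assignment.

p2 occurs only positively in the remaining clauses — set p2 = True.
Try p1 = True.
Branch on p3: take p3 = True.
Branch on p4: take p4 = False.
For the remaining variables, p5 = True, p6 = True, p7 = True, p8 = True, p9 = True works.

p1=T, p2=T, p3=T, p4=F, p5=T, p6=T, p7=T, p8=T, p9=T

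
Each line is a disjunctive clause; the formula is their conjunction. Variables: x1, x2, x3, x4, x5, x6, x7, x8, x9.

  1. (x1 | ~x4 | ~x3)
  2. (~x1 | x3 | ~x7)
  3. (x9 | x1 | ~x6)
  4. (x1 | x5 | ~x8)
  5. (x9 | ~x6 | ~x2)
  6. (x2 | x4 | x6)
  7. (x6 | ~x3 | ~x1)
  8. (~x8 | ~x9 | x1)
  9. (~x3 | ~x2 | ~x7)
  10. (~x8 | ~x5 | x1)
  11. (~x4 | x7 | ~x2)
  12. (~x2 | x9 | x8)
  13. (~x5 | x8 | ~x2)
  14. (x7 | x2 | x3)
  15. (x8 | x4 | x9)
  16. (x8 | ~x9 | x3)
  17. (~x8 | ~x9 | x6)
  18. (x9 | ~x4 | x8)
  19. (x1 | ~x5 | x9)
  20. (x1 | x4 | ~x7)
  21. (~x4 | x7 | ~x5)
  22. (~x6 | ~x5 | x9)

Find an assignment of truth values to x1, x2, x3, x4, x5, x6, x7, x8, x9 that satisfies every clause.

x1 = False, x2 = True, x3 = True, x4 = False, x5 = False, x6 = True, x7 = False, x8 = False, x9 = True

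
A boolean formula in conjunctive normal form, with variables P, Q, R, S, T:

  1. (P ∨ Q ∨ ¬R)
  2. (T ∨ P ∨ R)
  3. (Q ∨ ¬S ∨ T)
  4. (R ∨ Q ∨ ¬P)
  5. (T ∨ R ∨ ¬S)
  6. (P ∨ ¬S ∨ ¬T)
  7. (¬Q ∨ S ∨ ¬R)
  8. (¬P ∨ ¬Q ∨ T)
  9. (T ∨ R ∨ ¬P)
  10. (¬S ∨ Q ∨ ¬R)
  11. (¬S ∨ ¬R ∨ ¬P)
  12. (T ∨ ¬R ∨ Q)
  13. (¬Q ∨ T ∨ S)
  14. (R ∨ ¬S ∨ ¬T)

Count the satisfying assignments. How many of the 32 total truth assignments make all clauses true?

5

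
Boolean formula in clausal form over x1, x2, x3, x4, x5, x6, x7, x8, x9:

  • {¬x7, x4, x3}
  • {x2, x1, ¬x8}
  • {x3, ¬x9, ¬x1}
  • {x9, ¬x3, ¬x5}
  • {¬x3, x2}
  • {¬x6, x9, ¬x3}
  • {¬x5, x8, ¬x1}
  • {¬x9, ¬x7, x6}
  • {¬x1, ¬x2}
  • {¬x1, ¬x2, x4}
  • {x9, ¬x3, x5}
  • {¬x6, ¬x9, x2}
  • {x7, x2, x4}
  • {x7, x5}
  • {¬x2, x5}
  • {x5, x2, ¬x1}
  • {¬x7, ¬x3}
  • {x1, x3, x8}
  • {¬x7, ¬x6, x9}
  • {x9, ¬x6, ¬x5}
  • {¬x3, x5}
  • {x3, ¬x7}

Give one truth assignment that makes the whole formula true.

x1=False, x2=True, x3=False, x4=False, x5=True, x6=True, x7=False, x8=True, x9=True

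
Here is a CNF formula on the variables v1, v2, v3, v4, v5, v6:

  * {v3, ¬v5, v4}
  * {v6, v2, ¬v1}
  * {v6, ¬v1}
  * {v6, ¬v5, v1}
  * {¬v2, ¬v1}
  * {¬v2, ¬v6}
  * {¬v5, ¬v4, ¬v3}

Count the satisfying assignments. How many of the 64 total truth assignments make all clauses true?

20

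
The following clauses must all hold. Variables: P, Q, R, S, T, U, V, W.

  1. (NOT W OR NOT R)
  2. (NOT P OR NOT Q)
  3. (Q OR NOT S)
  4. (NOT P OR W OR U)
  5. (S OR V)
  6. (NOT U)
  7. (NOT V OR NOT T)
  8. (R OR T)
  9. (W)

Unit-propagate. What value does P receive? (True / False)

False

(NOT U) stands alone — U = False.
(W) stands alone — W = True.
From (NOT W OR NOT R) and W = True: R = False.
(R OR T): since R = False, the clause reduces to (T). T = True.
In (NOT V OR NOT T), NOT T is now false; NOT V must hold, so V = False.
From (V OR S) and V = False: S = True.
From (NOT S OR Q) and S = True: Q = True.
In (NOT P OR NOT Q), NOT Q is now false; NOT P must hold, so P = False.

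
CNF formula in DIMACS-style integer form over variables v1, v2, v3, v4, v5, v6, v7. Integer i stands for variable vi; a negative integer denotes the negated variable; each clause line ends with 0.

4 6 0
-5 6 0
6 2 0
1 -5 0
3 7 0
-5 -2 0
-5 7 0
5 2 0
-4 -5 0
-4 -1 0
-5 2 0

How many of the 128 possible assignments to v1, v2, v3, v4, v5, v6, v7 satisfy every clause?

12

Case analysis on v5 and v2:
  v5=T, v2=T: a clause becomes empty — 0.
  v5=T, v2=F: a clause becomes empty — 0.
  v5=F, v2=T: 12 of the 32 assignments to (v1,v3,v4,v6,v7) work.
  v5=F, v2=F: a clause becomes empty — 0.
Total: 0 + 0 + 12 + 0 = 12.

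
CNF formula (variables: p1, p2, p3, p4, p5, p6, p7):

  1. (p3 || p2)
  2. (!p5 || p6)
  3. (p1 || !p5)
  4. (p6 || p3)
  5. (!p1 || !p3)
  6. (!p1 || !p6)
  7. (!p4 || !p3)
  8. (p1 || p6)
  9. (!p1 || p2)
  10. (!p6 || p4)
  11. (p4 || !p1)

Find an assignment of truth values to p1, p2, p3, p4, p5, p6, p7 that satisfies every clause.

Pure literal: p2 appears only positively; assign p2 = True.
p5 occurs only negated in the remaining clauses — set p5 = False.
Set p1 = False and propagate.
  then p6 is forced to True.
  then p4 is forced to True.
  then p3 is forced to False.
p7 is now unconstrained; take p7 = True.
Check each clause:
  1. (p3 || p2) — p2 is true.
  2. (p6 || !p5) — !p5 is true.
  3. (!p5 || p1) — !p5 is true.
  4. (p6 || p3) — p6 is true.
  5. (!p1 || !p3) — !p3 is true.
  6. (!p6 || !p1) — !p1 is true.
  7. (!p4 || !p3) — !p3 is true.
  8. (p1 || p6) — p6 is true.
  9. (!p1 || p2) — p2 is true.
  10. (!p6 || p4) — p4 is true.
  11. (!p1 || p4) — p4 is true.

p1=False, p2=True, p3=False, p4=True, p5=False, p6=True, p7=True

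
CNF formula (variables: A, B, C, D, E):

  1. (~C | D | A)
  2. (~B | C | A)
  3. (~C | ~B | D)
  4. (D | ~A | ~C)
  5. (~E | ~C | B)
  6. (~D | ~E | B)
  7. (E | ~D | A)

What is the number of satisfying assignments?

Case analysis on C and D:
  C=T, D=T: remaining (A,B,E) ∈ {(F,T,T); (T,F,F); (T,T,F); (T,T,T)} — 4.
  C=T, D=F: a clause becomes empty — 0.
  C=F, D=T: remaining (A,B,E) ∈ {(T,F,F); (T,T,F); (T,T,T)} — 3.
  C=F, D=F: E free; 3 ways for (A,B) × 2^1 = 6.
Total: 4 + 0 + 3 + 6 = 13.

13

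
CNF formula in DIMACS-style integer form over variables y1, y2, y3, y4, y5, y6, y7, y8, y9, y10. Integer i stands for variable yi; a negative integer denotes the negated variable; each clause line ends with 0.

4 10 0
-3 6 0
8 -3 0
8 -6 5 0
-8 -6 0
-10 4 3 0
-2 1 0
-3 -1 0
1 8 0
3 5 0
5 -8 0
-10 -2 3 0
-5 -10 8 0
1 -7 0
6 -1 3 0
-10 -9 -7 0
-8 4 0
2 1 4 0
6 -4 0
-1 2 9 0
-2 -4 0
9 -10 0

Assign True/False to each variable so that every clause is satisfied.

y1=T  y2=F  y3=F  y4=T  y5=T  y6=T  y7=T  y8=F  y9=T  y10=F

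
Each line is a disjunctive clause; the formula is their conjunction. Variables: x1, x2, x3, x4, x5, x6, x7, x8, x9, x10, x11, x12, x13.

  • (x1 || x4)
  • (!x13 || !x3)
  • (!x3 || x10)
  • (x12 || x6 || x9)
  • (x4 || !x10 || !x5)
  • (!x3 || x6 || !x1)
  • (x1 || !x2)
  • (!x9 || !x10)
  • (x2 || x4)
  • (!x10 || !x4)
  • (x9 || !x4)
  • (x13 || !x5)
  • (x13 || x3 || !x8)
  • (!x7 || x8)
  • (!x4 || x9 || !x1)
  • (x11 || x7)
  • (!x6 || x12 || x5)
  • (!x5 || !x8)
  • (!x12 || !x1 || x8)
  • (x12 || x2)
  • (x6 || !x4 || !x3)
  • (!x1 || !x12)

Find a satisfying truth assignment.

x1 = False, x2 = False, x3 = False, x4 = True, x5 = False, x6 = True, x7 = True, x8 = True, x9 = True, x10 = False, x11 = False, x12 = True, x13 = True

Check each clause:
  1. (x4 || x1) — x4 is true.
  2. (!x3 || !x13) — !x3 is true.
  3. (x10 || !x3) — !x3 is true.
  4. (x12 || x9 || x6) — x9 is true.
  5. (x4 || !x10 || !x5) — !x5 is true.
  6. (!x1 || !x3 || x6) — !x3 is true.
  7. (!x2 || x1) — !x2 is true.
  8. (!x9 || !x10) — !x10 is true.
  9. (x2 || x4) — x4 is true.
  10. (!x4 || !x10) — !x10 is true.
  11. (x9 || !x4) — x9 is true.
  12. (x13 || !x5) — !x5 is true.
  13. (x13 || x3 || !x8) — x13 is true.
  14. (!x7 || x8) — x8 is true.
  15. (x9 || !x1 || !x4) — x9 is true.
  16. (x7 || x11) — x7 is true.
  17. (x12 || !x6 || x5) — x12 is true.
  18. (!x8 || !x5) — !x5 is true.
  19. (x8 || !x12 || !x1) — x8 is true.
  20. (x2 || x12) — x12 is true.
  21. (!x3 || x6 || !x4) — !x3 is true.
  22. (!x1 || !x12) — !x1 is true.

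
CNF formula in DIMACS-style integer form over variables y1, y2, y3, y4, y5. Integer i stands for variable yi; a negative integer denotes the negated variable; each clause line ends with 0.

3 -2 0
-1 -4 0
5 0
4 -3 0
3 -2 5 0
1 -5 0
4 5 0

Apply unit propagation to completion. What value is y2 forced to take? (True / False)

Unit clause (y5) sets y5 = True.
From (y1 | ~y5) and y5 = True: y1 = True.
In (~y4 | ~y1), ~y1 is now false; ~y4 must hold, so y4 = False.
(~y3 | y4): since y4 = False, the clause reduces to (~y3). y3 = False.
In (y3 | ~y2), y3 is now false; ~y2 must hold, so y2 = False.

False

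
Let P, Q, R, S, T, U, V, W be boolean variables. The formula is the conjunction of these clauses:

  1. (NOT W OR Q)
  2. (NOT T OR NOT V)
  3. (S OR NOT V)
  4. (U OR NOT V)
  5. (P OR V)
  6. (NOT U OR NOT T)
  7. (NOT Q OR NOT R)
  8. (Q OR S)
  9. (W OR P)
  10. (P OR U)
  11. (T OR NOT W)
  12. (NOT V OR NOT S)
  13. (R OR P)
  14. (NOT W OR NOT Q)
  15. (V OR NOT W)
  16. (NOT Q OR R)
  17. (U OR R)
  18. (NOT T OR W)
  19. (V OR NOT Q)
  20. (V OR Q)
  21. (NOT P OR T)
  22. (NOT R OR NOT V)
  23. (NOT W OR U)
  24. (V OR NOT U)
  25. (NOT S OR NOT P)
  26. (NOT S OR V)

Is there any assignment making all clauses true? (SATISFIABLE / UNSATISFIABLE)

UNSATISFIABLE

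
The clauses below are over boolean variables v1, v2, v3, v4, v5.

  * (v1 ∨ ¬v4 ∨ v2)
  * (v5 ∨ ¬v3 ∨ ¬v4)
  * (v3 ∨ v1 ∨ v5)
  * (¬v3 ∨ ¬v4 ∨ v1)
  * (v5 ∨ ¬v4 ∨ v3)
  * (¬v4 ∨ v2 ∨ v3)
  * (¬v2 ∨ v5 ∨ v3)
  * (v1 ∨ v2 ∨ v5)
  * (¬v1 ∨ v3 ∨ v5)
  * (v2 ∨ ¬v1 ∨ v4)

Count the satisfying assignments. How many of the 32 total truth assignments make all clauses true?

12

Split on v3, then v1.
  v3=1, v1=1: remaining (v2,v4,v5) ∈ {(0,1,1); (1,0,0); (1,0,1); (1,1,1)} — 4.
  v3=1, v1=0: remaining (v2,v4,v5) ∈ {(0,0,1); (1,0,0); (1,0,1)} — 3.
  v3=0, v1=1: remaining (v2,v4,v5) ∈ {(1,0,1); (1,1,1)} — 2.
  v3=0, v1=0: remaining (v2,v4,v5) ∈ {(0,0,1); (1,0,1); (1,1,1)} — 3.
Total: 4 + 3 + 2 + 3 = 12.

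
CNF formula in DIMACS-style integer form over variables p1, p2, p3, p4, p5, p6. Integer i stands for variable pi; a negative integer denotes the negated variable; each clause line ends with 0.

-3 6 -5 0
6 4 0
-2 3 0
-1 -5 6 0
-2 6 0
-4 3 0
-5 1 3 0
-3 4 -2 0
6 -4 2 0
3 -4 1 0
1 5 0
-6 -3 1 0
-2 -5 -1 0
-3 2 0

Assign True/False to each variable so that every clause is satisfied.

p1=True, p2=False, p3=False, p4=False, p5=False, p6=True

Set p1 = True and propagate.
Try p2 = False.
  then p3 is forced to False.
  then p4 is forced to False.
  then p6 is forced to True.
p5 is now unconstrained; take p5 = False.
Check each clause:
  1. {¬p5, ¬p3, p6} — ¬p5 is true.
  2. {p4, p6} — p6 is true.
  3. {¬p2, p3} — ¬p2 is true.
  4. {¬p5, p6, ¬p1} — ¬p5 is true.
  5. {p6, ¬p2} — p6 is true.
  6. {¬p4, p3} — ¬p4 is true.
  7. {p1, ¬p5, p3} — p1 is true.
  8. {¬p3, ¬p2, p4} — ¬p3 is true.
  9. {p2, p6, ¬p4} — ¬p4 is true.
  10. {p1, p3, ¬p4} — p1 is true.
  11. {p5, p1} — p1 is true.
  12. {¬p6, p1, ¬p3} — p1 is true.
  13. {¬p2, ¬p1, ¬p5} — ¬p5 is true.
  14. {p2, ¬p3} — ¬p3 is true.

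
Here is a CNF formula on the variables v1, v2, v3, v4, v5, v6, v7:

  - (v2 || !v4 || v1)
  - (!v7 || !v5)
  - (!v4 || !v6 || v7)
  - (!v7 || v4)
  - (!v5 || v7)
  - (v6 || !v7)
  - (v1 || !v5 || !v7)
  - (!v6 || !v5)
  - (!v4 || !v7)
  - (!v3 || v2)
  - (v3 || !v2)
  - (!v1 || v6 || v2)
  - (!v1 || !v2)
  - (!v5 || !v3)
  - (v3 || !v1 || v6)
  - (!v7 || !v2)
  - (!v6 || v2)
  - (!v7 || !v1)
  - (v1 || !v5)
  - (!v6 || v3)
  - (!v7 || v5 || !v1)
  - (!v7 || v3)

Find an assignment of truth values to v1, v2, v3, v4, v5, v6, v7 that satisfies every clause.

v1=0, v2=1, v3=1, v4=0, v5=0, v6=0, v7=0

Set v1 = False and propagate.
  then v5 is forced to False.
Branch on v2: take v2 = True.
  then v3 is forced to True.
  then v7 is forced to False.
Branch on v4: take v4 = False.
v6 is now unconstrained; take v6 = False.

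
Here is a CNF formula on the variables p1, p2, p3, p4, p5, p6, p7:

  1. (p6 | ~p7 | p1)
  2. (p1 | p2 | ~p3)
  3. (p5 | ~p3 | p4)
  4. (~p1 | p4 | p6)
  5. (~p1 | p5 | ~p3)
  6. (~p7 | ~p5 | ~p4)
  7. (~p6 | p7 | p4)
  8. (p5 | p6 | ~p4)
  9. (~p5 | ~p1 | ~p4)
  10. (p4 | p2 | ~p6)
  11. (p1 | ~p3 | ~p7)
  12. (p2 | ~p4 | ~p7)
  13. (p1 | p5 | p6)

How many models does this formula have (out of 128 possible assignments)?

Case analysis on p4 and p1:
  p4=1, p1=1: remaining (p2,p3,p5,p6,p7) ∈ {(0,0,0,1,0); (1,0,0,1,0); (1,0,0,1,1)} — 3.
  p4=1, p1=0: 10 of the 32 assignments to (p2,p3,p5,p6,p7) work.
  p4=0, p1=1: remaining (p2,p3,p5,p6,p7) ∈ {(1,0,0,1,1); (1,0,1,1,1); (1,1,1,1,1)} — 3.
  p4=0, p1=0: 5 of the 32 assignments to (p2,p3,p5,p6,p7) work.
Total: 3 + 10 + 3 + 5 = 21.

21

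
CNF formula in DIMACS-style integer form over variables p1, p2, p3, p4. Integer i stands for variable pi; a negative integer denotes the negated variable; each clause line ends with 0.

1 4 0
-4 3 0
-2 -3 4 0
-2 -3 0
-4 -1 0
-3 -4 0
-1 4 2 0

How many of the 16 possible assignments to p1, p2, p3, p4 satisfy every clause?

1

The models are:
  p1=1 p2=1 p3=0 p4=0
That's 1 in total.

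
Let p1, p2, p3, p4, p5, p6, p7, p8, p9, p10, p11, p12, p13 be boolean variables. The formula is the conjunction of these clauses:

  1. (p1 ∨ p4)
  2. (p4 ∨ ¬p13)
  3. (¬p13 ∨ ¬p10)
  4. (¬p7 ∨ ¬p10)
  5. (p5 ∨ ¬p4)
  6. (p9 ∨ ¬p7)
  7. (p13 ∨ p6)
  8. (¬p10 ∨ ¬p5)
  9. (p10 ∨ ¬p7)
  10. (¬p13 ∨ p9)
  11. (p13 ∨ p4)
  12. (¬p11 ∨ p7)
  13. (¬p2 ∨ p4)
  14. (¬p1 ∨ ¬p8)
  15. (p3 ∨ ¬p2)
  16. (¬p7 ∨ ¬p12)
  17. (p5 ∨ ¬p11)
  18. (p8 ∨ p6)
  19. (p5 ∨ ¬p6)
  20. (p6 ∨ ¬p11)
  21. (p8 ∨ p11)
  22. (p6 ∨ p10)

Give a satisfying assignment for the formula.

p1=F  p2=T  p3=T  p4=T  p5=T  p6=T  p7=F  p8=T  p9=T  p10=F  p11=F  p12=F  p13=F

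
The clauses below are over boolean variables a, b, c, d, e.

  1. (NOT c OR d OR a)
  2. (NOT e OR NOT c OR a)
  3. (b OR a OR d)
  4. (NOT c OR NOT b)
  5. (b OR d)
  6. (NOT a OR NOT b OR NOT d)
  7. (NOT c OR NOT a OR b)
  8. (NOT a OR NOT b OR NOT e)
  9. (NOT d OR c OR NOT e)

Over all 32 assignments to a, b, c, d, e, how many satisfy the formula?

7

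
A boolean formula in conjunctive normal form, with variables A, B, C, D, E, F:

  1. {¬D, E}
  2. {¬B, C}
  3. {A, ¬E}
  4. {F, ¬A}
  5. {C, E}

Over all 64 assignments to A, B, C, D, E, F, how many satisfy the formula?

Split on E, then A.
  E=T, A=T: D free; 3 ways for (B,C,F) × 2^1 = 6.
  E=T, A=F: a clause becomes empty — 0.
  E=F, A=T: remaining (B,C,D,F) ∈ {(F,T,F,T); (T,T,F,T)} — 2.
  E=F, A=F: remaining (B,C,D,F) ∈ {(F,T,F,F); (F,T,F,T); (T,T,F,F); (T,T,F,T)} — 4.
Total: 6 + 0 + 2 + 4 = 12.

12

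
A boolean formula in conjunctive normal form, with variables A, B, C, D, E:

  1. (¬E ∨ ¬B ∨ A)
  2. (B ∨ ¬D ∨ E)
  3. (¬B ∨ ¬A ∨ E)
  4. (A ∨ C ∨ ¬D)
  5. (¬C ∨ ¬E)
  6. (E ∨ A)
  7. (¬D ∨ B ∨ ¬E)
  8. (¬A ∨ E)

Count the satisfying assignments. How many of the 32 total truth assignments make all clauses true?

4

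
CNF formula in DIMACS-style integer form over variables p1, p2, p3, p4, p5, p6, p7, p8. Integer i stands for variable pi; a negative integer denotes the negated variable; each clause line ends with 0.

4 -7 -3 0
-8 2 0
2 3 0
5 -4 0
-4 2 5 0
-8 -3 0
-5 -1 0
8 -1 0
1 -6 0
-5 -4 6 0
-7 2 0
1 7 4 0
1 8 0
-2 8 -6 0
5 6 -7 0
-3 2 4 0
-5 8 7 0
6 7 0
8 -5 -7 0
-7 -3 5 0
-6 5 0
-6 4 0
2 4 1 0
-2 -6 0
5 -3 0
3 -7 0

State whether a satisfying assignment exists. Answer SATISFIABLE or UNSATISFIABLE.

p5 = True:
  propagation gives p1=False, p6=False, p4=False, p7=True; an empty clause results — contradiction.
p5 = False:
  propagation gives p4=False, p6=False, p7=False; an empty clause results — contradiction.
Every branch closes, so no satisfying assignment exists.

UNSATISFIABLE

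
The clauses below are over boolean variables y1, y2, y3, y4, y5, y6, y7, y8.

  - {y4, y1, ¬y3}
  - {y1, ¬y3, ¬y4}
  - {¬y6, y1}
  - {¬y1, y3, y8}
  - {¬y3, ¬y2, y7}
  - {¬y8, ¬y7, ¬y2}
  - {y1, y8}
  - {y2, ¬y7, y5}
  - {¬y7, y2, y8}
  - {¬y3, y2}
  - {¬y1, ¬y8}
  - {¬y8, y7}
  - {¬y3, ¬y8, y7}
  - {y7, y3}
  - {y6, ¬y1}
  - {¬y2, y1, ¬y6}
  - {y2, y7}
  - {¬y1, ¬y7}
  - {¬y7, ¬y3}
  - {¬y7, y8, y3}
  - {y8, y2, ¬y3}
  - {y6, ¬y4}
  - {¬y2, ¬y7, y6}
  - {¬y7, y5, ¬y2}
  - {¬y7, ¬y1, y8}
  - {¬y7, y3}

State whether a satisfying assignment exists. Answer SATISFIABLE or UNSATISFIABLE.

UNSATISFIABLE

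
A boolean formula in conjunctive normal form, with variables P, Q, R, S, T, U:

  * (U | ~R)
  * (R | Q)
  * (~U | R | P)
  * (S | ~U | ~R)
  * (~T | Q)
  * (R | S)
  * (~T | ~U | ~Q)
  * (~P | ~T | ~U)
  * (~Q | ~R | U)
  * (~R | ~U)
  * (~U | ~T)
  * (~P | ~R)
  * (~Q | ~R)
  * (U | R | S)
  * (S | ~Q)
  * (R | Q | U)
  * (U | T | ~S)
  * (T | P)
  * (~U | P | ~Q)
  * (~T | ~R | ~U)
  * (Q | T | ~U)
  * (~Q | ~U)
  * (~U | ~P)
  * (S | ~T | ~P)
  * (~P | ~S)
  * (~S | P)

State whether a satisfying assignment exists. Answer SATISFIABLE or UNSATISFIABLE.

U = True:
  propagation gives R=False, Q=True; an empty clause results — contradiction.
U = False:
  propagation gives R=False, Q=True, S=True, T=True; an empty clause results — contradiction.
Every branch closes, so no satisfying assignment exists.

UNSATISFIABLE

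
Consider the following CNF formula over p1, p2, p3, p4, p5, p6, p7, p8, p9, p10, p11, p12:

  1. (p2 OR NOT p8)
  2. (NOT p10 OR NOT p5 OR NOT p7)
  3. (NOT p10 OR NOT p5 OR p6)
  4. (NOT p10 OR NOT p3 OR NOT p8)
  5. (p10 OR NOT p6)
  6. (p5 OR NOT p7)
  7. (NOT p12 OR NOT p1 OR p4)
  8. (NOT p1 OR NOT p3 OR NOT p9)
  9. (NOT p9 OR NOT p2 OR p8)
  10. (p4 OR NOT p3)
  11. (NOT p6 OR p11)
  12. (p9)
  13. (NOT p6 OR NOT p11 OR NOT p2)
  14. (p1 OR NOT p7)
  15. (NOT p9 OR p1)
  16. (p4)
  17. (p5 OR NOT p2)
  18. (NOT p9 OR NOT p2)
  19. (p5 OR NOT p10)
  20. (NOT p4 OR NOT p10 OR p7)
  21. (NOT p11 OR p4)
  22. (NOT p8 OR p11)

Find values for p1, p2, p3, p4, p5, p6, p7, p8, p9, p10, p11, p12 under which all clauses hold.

p1=T, p2=F, p3=F, p4=T, p5=T, p6=F, p7=T, p8=F, p9=T, p10=F, p11=F, p12=F

(p9) is a unit clause, so p9 = True.
(p1) is a unit clause, so p1 = True.
Unit propagation: (NOT p3) forces p3 = False.
(p4) is a unit clause, so p4 = True.
(NOT p2) is a unit clause, so p2 = False.
Unit propagation: (NOT p8) forces p8 = False.
Set p5 = True and propagate.
For the remaining variables, p6 = False, p7 = True, p10 = False, p11 = False, p12 = False works.
Every clause has at least one true literal under this assignment.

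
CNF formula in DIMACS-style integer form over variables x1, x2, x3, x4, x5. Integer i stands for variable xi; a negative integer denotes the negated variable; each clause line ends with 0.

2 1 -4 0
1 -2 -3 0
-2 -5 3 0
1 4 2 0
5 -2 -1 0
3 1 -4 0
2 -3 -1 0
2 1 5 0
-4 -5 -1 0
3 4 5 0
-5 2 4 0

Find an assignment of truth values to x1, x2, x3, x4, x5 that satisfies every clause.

x1 = True, x2 = False, x3 = False, x4 = True, x5 = False

Try x1 = True.
Try x2 = False.
  then x3 is forced to False.
Try x4 = True.
  then x5 is forced to False.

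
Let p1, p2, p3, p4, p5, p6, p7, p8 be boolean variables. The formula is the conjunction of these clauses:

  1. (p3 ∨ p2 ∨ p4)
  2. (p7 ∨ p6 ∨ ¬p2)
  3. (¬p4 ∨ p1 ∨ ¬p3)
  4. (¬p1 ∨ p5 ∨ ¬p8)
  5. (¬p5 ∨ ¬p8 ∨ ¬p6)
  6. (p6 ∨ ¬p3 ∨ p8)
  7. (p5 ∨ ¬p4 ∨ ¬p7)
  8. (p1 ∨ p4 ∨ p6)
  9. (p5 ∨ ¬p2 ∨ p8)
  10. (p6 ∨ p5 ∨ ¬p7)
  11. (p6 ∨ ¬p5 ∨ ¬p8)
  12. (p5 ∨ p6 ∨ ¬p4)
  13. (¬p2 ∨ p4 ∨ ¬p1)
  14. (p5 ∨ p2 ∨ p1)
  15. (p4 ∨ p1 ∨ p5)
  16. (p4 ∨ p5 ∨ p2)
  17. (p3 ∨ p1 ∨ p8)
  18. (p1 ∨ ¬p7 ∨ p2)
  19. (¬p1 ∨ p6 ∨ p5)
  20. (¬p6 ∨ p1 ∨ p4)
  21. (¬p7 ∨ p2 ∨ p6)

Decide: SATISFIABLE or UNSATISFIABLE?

SATISFIABLE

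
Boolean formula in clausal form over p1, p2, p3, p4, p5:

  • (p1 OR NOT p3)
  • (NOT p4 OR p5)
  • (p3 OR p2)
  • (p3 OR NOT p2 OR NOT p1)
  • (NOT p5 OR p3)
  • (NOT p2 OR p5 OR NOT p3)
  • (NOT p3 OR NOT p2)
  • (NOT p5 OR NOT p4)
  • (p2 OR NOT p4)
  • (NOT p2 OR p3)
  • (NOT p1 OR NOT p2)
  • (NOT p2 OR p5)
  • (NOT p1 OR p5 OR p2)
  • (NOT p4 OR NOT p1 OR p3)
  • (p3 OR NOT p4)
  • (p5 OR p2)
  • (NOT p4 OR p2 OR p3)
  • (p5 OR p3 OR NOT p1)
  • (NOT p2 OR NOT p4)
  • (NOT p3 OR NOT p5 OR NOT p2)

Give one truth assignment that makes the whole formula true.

p4 occurs only negated in the remaining clauses — set p4 = False.
Branch on p1: take p1 = True.
  then p2 is forced to False.
  then p3 is forced to True.
  then p5 is forced to True.

p1 = T, p2 = F, p3 = T, p4 = F, p5 = T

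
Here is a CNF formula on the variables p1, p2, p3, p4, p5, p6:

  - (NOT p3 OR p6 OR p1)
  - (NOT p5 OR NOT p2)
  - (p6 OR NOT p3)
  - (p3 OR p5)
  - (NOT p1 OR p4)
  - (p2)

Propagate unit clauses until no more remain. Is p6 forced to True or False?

True

(p2) is a unit clause: p2 = True.
(NOT p2 OR NOT p5) with p2 = True leaves only NOT p5, so p5 = False.
In (p3 OR p5), p5 is now false; p3 must hold, so p3 = True.
From (NOT p3 OR p6) and p3 = True: p6 = True.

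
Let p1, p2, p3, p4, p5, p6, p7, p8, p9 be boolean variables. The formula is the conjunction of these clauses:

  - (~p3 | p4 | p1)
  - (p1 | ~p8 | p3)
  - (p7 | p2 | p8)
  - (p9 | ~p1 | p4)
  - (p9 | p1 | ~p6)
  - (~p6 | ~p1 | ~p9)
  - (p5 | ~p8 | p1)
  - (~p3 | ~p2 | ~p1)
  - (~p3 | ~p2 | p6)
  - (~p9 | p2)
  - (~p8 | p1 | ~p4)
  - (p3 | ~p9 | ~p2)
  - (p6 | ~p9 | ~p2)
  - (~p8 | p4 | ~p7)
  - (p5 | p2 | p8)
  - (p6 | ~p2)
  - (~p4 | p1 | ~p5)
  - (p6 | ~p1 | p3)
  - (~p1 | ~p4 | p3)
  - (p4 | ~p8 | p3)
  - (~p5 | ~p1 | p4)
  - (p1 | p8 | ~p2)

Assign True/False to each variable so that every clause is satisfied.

Branch on p1: take p1 = True.
Try p2 = False.
  then p9 is forced to False.
  then p4 is forced to True.
  then p3 is forced to True.
The remaining clauses are satisfied by p5 = True, p6 = False, p7 = False, p8 = True.
Check each clause:
  1. (p4 | p1 | ~p3) — p1 is true.
  2. (~p8 | p1 | p3) — p1 is true.
  3. (p8 | p7 | p2) — p8 is true.
  4. (p9 | ~p1 | p4) — p4 is true.
  5. (p9 | ~p6 | p1) — p1 is true.
  6. (~p6 | ~p9 | ~p1) — ~p6 is true.
  7. (p5 | ~p8 | p1) — p1 is true.
  8. (~p2 | ~p3 | ~p1) — ~p2 is true.
  9. (~p2 | p6 | ~p3) — ~p2 is true.
  10. (p2 | ~p9) — ~p9 is true.
  11. (~p4 | p1 | ~p8) — p1 is true.
  12. (p3 | ~p2 | ~p9) — p3 is true.
  13. (p6 | ~p2 | ~p9) — ~p9 is true.
  14. (~p7 | p4 | ~p8) — ~p7 is true.
  15. (p5 | p8 | p2) — p8 is true.
  16. (~p2 | p6) — ~p2 is true.
  17. (~p4 | ~p5 | p1) — p1 is true.
  18. (p6 | p3 | ~p1) — p3 is true.
  19. (~p4 | p3 | ~p1) — p3 is true.
  20. (~p8 | p3 | p4) — p3 is true.
  21. (p4 | ~p1 | ~p5) — p4 is true.
  22. (~p2 | p8 | p1) — p8 is true.

p1=True, p2=False, p3=True, p4=True, p5=True, p6=False, p7=False, p8=True, p9=False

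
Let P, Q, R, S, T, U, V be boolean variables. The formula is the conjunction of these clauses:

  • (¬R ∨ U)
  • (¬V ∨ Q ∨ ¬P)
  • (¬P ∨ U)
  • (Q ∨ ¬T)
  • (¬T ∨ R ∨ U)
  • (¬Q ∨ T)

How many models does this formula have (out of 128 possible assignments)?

Split on Q, then T.
  Q=T, T=T: forces U=T; P, R, S, V free → 2^4 = 16.
  Q=T, T=F: a clause becomes empty — 0.
  Q=F, T=T: a clause becomes empty — 0.
  Q=F, T=F: S free; 8 ways for (P,R,U,V) × 2^1 = 16.
Total: 16 + 0 + 0 + 16 = 32.

32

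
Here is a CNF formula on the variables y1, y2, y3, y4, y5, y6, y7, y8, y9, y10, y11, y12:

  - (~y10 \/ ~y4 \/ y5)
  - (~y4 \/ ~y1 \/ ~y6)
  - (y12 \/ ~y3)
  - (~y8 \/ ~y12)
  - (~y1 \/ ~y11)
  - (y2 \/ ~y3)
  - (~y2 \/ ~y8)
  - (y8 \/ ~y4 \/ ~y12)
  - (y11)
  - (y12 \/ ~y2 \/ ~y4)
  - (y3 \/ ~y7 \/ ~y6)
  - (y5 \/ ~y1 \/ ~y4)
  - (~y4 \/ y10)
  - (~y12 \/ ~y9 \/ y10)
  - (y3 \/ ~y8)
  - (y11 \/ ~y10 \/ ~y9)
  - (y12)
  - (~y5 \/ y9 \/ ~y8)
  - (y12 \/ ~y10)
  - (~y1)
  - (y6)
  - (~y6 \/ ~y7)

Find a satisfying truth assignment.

y1=F, y2=T, y3=T, y4=F, y5=T, y6=T, y7=F, y8=F, y9=F, y10=F, y11=T, y12=T

Unit propagation: (y11) forces y11 = True.
The clause (~y1) is unit: y1 must be False.
(y12) is a unit clause, so y12 = True.
Unit propagation: (~y8) forces y8 = False.
(~y4) is a unit clause, so y4 = False.
The clause (y6) is unit: y6 must be True.
Unit propagation: (~y7) forces y7 = False.
y2 occurs only positively in the remaining clauses — set y2 = True.
Pure literal: y9 appears only negated; assign y9 = False.
y3, y5, y10 are now unconstrained; take y3 = True, y5 = True, y10 = False.
Every clause has at least one true literal under this assignment.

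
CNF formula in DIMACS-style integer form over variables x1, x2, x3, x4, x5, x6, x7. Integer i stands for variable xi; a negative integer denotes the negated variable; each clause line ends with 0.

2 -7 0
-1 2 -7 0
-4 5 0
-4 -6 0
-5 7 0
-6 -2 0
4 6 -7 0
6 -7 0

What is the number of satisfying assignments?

Split on x7, then x6.
  x7=T, x6=T: a clause becomes empty — 0.
  x7=T, x6=F: a clause becomes empty — 0.
  x7=F, x6=T: remaining (x1,x2,x3,x4,x5) ∈ {(F,F,F,F,F); (F,F,T,F,F); (T,F,F,F,F); (T,F,T,F,F)} — 4.
  x7=F, x6=F: forces x4=F; x5=F; x1, x2, x3 free → 2^3 = 8.
Total: 0 + 0 + 4 + 8 = 12.

12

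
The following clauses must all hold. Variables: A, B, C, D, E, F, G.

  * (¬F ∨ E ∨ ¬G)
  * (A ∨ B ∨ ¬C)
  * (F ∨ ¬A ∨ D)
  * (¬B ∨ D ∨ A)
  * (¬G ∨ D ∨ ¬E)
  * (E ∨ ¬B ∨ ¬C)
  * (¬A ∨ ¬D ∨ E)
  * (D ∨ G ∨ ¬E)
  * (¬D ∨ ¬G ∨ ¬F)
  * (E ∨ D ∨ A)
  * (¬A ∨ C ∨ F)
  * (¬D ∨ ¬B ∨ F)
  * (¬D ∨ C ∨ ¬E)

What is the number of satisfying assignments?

12

Case analysis on D and E:
  D=1, E=1: 5 of the 32 assignments to (A,B,C,F,G) work.
  D=1, E=0: remaining (A,B,C,F,G) ∈ {(0,0,0,0,0); (0,0,0,0,1); (0,0,0,1,0); (0,1,0,1,0)} — 4.
  D=0, E=1: a clause becomes empty — 0.
  D=0, E=0: remaining (A,B,C,F,G) ∈ {(1,0,0,1,0); (1,0,1,1,0); (1,1,0,1,0)} — 3.
Total: 5 + 4 + 0 + 3 = 12.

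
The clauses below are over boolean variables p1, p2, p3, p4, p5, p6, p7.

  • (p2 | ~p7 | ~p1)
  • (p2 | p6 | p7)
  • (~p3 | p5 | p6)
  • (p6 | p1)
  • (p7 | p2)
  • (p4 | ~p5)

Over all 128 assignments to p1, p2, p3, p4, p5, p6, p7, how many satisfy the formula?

38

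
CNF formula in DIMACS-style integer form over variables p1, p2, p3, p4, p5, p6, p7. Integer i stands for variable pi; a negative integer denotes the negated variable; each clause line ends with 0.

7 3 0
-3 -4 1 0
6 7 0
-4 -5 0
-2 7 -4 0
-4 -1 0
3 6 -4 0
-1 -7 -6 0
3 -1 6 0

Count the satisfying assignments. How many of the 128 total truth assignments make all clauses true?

Case analysis on p4 and p1:
  p4=T, p1=T: a clause becomes empty — 0.
  p4=T, p1=F: remaining (p2,p3,p5,p6,p7) ∈ {(F,F,F,T,T); (T,F,F,T,T)} — 2.
  p4=F, p1=T: p2, p5 free; 2 ways for (p3,p6,p7) × 2^2 = 8.
  p4=F, p1=F: p2, p5 free; 5 ways for (p3,p6,p7) × 2^2 = 20.
Total: 0 + 2 + 8 + 20 = 30.

30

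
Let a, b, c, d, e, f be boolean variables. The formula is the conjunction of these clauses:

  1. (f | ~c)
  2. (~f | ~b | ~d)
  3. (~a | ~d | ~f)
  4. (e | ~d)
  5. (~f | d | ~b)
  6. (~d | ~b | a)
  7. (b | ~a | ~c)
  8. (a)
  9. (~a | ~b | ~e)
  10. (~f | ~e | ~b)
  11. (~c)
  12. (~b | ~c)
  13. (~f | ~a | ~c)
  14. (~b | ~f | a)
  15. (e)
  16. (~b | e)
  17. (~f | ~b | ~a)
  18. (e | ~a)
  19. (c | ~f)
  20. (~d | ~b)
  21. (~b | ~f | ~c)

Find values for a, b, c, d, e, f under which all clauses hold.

a=T, b=F, c=F, d=T, e=T, f=F

The clause (a) is unit: a must be True.
(~c) is a unit clause, so c = False.
Unit propagation: (e) forces e = True.
The clause (~b) is unit: b must be False.
Unit propagation: (~f) forces f = False.
d is now unconstrained; take d = True.
Every clause has at least one true literal under this assignment.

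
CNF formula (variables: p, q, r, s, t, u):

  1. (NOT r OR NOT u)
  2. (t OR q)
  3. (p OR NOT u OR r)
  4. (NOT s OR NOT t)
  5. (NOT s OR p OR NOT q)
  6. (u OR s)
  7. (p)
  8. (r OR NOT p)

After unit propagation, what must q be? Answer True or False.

(p) is a unit clause: p = True.
(NOT p OR r): since p = True, the clause reduces to (r). r = True.
From (NOT r OR NOT u) and r = True: u = False.
(u OR s) with u = False leaves only s, so s = True.
(NOT s OR NOT t): since s = True, the clause reduces to (NOT t). t = False.
(t OR q) with t = False leaves only q, so q = True.

True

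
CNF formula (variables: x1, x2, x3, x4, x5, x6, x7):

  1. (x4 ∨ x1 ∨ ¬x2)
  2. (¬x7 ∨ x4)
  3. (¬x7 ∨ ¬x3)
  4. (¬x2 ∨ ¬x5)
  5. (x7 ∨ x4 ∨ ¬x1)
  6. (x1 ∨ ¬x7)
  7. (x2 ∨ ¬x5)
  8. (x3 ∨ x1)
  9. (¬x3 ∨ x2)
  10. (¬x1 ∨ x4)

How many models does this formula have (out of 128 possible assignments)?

Case analysis on x1 and x2:
  x1=T, x2=T: x6 free; 3 ways for (x3,x4,x5,x7) × 2^1 = 6.
  x1=T, x2=F: remaining (x3,x4,x5,x6,x7) ∈ {(F,T,F,F,F); (F,T,F,F,T); (F,T,F,T,F); (F,T,F,T,T)} — 4.
  x1=F, x2=T: remaining (x3,x4,x5,x6,x7) ∈ {(T,T,F,F,F); (T,T,F,T,F)} — 2.
  x1=F, x2=F: a clause becomes empty — 0.
Total: 6 + 4 + 2 + 0 = 12.

12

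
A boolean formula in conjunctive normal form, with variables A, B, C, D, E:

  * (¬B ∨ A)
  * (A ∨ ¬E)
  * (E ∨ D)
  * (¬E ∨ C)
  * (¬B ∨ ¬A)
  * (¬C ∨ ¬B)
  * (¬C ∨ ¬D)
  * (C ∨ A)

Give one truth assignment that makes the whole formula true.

A = True, B = False, C = False, D = True, E = False

Check each clause:
  1. (¬B ∨ A) — A is true.
  2. (¬E ∨ A) — A is true.
  3. (D ∨ E) — D is true.
  4. (¬E ∨ C) — ¬E is true.
  5. (¬B ∨ ¬A) — ¬B is true.
  6. (¬C ∨ ¬B) — ¬C is true.
  7. (¬D ∨ ¬C) — ¬C is true.
  8. (A ∨ C) — A is true.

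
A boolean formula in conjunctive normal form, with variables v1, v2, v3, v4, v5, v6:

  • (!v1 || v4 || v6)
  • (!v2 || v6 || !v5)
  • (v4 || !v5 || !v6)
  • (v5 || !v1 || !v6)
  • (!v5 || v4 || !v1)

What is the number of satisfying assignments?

34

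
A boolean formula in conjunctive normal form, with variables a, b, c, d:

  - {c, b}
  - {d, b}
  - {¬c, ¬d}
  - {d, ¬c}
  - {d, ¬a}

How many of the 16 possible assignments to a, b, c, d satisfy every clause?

Satisfying assignments:
  a=F b=T c=F d=F
  a=F b=T c=F d=T
  a=T b=T c=F d=T
Count: 3.

3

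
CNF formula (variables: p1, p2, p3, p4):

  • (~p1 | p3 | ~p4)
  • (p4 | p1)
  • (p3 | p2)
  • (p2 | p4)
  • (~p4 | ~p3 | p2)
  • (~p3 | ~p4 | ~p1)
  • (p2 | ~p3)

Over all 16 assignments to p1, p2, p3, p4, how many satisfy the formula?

The models are:
  p1=0 p2=1 p3=0 p4=1
  p1=0 p2=1 p3=1 p4=1
  p1=1 p2=1 p3=0 p4=0
  p1=1 p2=1 p3=1 p4=0
Count: 4.

4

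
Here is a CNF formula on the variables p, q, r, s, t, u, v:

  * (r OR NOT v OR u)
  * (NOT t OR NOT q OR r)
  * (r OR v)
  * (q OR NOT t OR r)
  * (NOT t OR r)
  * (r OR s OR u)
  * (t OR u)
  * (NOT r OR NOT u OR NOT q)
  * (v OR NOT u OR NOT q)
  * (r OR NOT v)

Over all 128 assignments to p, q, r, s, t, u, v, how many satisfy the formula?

32

Case analysis on r and u:
  r=1, u=1: forces q=0; p, s, t, v free → 2^4 = 16.
  r=1, u=0: forces t=1; p, q, s, v free → 2^4 = 16.
  r=0, u=1: a clause becomes empty — 0.
  r=0, u=0: a clause becomes empty — 0.
Total: 16 + 16 + 0 + 0 = 32.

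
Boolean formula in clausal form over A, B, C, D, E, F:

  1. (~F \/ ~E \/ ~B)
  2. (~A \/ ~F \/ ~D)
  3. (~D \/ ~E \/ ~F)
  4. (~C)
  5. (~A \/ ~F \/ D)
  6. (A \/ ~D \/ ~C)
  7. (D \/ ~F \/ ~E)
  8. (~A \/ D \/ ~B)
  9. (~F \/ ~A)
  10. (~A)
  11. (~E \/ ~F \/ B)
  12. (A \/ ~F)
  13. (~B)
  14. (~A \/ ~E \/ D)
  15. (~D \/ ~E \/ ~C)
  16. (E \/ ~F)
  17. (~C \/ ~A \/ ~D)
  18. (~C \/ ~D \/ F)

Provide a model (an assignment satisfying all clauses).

Unit propagation: (~C) forces C = False.
The clause (~A) is unit: A must be False.
Unit propagation: (~F) forces F = False.
The clause (~B) is unit: B must be False.
D, E are now unconstrained; take D = True, E = False.
Every clause has at least one true literal under this assignment.

A=0, B=0, C=0, D=1, E=0, F=0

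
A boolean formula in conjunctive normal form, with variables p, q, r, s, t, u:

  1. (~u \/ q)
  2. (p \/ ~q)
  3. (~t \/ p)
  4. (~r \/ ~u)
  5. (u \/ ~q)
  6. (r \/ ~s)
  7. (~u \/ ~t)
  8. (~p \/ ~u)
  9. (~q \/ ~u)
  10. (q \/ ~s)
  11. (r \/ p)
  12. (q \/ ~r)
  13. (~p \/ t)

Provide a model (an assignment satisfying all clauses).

p=True, q=False, r=False, s=False, t=True, u=False

s occurs only negated in the remaining clauses — set s = False.
Set p = True and propagate.
  then u is forced to False.
  then q is forced to False.
  then r is forced to False.
  then t is forced to True.
Check each clause:
  1. (q \/ ~u) — ~u is true.
  2. (p \/ ~q) — p is true.
  3. (p \/ ~t) — p is true.
  4. (~u \/ ~r) — ~u is true.
  5. (~q \/ u) — ~q is true.
  6. (~s \/ r) — ~s is true.
  7. (~t \/ ~u) — ~u is true.
  8. (~u \/ ~p) — ~u is true.
  9. (~u \/ ~q) — ~u is true.
  10. (~s \/ q) — ~s is true.
  11. (r \/ p) — p is true.
  12. (~r \/ q) — ~r is true.
  13. (~p \/ t) — t is true.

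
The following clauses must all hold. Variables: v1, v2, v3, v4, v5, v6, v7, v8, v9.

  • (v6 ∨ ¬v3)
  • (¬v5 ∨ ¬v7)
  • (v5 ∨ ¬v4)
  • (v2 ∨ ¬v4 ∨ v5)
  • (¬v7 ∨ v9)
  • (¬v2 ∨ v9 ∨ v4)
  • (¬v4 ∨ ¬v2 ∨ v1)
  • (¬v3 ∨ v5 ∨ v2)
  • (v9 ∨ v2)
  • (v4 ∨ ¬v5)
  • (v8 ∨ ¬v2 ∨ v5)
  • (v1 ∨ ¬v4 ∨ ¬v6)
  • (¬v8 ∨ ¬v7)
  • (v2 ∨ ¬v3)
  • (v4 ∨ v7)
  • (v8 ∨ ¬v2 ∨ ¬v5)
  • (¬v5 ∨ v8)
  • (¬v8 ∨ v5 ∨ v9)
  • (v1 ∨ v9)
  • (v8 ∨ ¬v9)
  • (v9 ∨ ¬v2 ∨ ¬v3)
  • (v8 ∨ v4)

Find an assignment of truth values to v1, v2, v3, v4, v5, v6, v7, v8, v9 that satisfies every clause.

v1=T, v2=T, v3=F, v4=T, v5=T, v6=F, v7=F, v8=T, v9=T

Check each clause:
  1. (v6 ∨ ¬v3) — ¬v3 is true.
  2. (¬v5 ∨ ¬v7) — ¬v7 is true.
  3. (¬v4 ∨ v5) — v5 is true.
  4. (¬v4 ∨ v5 ∨ v2) — v2 is true.
  5. (v9 ∨ ¬v7) — v9 is true.
  6. (v4 ∨ ¬v2 ∨ v9) — v9 is true.
  7. (v1 ∨ ¬v4 ∨ ¬v2) — v1 is true.
  8. (¬v3 ∨ v2 ∨ v5) — ¬v3 is true.
  9. (v2 ∨ v9) — v9 is true.
  10. (¬v5 ∨ v4) — v4 is true.
  11. (¬v2 ∨ v8 ∨ v5) — v8 is true.
  12. (v1 ∨ ¬v4 ∨ ¬v6) — v1 is true.
  13. (¬v8 ∨ ¬v7) — ¬v7 is true.
  14. (¬v3 ∨ v2) — v2 is true.
  15. (v4 ∨ v7) — v4 is true.
  16. (v8 ∨ ¬v5 ∨ ¬v2) — v8 is true.
  17. (¬v5 ∨ v8) — v8 is true.
  18. (v5 ∨ ¬v8 ∨ v9) — v9 is true.
  19. (v1 ∨ v9) — v9 is true.
  20. (¬v9 ∨ v8) — v8 is true.
  21. (¬v2 ∨ v9 ∨ ¬v3) — v9 is true.
  22. (v4 ∨ v8) — v8 is true.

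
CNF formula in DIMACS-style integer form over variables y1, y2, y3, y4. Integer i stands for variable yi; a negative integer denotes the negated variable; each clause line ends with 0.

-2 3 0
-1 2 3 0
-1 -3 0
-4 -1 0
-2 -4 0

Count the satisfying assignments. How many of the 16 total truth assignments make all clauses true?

5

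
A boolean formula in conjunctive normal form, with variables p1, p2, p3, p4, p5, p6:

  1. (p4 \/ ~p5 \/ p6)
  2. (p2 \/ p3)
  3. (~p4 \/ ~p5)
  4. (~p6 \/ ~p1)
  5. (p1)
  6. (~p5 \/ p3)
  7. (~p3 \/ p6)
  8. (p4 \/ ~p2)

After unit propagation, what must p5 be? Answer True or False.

False

Unit clause (p1) sets p1 = True.
(~p1 \/ ~p6): since p1 = True, the clause reduces to (~p6). p6 = False.
In (~p3 \/ p6), p6 is now false; ~p3 must hold, so p3 = False.
(p2 \/ p3) with p3 = False leaves only p2, so p2 = True.
(~p5 \/ p3) with p3 = False leaves only ~p5, so p5 = False.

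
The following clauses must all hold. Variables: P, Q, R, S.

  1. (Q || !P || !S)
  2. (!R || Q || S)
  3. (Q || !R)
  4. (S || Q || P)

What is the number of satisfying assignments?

Case analysis on Q and S:
  Q=1, S=1: remaining (P,R) ∈ {(0,0); (0,1); (1,0); (1,1)} — 4.
  Q=1, S=0: remaining (P,R) ∈ {(0,0); (0,1); (1,0); (1,1)} — 4.
  Q=0, S=1: remaining (P,R) ∈ {(0,0)} — 1.
  Q=0, S=0: remaining (P,R) ∈ {(1,0)} — 1.
Total: 4 + 4 + 1 + 1 = 10.

10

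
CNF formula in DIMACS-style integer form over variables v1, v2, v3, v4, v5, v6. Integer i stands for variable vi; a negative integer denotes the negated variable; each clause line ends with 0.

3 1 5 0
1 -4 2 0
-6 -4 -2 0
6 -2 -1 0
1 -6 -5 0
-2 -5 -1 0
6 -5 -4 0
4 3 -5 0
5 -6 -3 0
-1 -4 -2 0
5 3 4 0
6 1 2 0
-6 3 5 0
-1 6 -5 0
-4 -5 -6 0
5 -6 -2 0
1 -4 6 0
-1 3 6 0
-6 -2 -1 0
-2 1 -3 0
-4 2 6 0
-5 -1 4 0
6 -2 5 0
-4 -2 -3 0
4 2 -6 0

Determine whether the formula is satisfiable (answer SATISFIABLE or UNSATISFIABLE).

SATISFIABLE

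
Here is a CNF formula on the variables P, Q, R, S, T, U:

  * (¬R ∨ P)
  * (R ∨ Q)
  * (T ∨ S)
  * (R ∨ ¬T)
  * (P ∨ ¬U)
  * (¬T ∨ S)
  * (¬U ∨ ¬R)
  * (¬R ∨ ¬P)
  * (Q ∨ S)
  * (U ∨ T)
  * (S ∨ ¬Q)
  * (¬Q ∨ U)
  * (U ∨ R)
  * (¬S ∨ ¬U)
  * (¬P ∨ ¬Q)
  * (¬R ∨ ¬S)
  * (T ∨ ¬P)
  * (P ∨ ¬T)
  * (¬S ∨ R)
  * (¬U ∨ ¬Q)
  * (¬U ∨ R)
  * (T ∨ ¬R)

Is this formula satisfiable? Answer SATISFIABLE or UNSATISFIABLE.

R = True:
  propagation gives P=True; an empty clause results — contradiction.
R = False:
  propagation gives Q=True, T=False, S=True; an empty clause results — contradiction.
Every branch closes, so no satisfying assignment exists.

UNSATISFIABLE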